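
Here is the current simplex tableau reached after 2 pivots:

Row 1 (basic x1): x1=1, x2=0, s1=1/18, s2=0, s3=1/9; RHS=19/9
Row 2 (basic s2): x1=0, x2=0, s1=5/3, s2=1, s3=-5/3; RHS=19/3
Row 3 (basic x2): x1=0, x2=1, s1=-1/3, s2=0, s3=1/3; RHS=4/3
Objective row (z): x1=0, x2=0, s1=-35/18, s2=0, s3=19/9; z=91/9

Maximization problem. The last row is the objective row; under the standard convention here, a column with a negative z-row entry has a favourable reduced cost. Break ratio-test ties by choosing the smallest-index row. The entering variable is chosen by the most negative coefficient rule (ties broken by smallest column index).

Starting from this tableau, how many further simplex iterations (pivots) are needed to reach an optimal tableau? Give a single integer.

pivot: s1 in, s2 out → z = 35/2
No improving column remains; optimal.

1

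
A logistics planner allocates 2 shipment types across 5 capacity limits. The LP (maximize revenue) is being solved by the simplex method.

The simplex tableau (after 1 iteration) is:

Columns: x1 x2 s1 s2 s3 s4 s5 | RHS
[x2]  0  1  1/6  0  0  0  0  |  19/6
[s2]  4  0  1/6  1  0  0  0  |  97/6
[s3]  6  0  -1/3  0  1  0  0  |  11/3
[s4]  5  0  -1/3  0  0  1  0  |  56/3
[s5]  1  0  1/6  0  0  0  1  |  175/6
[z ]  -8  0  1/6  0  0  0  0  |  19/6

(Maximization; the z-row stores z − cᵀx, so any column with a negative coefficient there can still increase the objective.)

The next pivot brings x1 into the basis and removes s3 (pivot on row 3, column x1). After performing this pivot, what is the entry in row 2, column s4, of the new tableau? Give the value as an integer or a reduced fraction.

Pivot element is row 3, column x1: 6.
Normalize row 3: new (row 3, s4) = 0/6 = 0.
row 2 ← row 2 − 4·(new row 3): 0 − 4·0 = 0.

0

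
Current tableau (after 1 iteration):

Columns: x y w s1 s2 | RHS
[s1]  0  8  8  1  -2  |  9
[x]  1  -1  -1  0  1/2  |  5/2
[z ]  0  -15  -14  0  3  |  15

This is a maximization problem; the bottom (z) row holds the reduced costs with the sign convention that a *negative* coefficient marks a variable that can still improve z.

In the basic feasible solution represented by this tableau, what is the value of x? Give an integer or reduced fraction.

5/2

x is basic (row 2); its value is the RHS of that row: 5/2.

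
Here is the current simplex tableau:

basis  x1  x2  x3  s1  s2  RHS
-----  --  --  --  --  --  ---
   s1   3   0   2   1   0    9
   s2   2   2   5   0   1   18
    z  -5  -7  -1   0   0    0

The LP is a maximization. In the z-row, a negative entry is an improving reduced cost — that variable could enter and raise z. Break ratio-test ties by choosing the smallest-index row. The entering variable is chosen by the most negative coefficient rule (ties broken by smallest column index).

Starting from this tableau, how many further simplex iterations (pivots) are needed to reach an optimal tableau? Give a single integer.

1

pivot: x2 in, s2 out → z = 63
No improving column remains; optimal.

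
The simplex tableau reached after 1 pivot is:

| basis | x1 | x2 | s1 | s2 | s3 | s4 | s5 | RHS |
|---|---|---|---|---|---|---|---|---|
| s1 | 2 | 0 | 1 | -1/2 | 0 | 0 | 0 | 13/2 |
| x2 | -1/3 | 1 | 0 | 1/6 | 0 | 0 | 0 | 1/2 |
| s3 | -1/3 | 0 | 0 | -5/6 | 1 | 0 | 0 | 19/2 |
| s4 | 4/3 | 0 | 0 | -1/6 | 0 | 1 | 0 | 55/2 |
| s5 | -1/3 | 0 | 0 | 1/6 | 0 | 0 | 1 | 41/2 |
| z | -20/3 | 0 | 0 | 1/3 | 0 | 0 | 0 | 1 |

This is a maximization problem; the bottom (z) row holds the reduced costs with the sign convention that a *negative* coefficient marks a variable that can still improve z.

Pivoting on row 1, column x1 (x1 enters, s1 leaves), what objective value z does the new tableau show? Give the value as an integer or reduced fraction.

Minimum ratio for x1: (13/2)/2 = 13/4.
z changes by −(z-row coeff of x1)·ratio = −(-20/3)·(13/4) = 65/3.
New z = 1 + (65/3) = 68/3.

68/3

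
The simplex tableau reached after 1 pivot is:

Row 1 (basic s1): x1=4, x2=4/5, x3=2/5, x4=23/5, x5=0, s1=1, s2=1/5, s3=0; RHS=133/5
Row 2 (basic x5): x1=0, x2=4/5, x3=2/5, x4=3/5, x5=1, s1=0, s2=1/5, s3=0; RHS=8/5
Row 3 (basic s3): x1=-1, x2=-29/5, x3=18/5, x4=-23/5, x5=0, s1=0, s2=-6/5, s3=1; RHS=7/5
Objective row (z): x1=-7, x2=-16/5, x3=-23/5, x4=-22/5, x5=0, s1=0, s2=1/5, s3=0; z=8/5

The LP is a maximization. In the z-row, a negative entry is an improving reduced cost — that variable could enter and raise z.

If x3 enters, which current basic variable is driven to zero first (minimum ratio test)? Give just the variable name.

s3

Ratios: row 1 (s1): (133/5)/(2/5) = 133/2; row 2 (x5): (8/5)/(2/5) = 4; row 3 (s3): (7/5)/(18/5) = 7/18.
Minimum ratio 7/18 is in the s3 row, so s3 leaves.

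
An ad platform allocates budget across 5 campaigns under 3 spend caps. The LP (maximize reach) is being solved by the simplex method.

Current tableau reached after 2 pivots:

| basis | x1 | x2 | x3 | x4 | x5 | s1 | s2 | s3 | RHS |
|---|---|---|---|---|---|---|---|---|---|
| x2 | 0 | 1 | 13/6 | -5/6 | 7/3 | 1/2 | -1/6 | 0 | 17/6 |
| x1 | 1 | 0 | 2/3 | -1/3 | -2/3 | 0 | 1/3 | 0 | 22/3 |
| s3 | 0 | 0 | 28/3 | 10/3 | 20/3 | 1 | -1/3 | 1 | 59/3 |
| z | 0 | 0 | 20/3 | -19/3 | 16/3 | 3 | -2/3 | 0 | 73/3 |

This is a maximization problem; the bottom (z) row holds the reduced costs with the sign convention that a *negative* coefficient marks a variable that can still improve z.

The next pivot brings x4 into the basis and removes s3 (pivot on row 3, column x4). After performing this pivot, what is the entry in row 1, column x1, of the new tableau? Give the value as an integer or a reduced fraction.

Pivot element is row 3, column x4: 10/3.
Normalize row 3: new (row 3, x1) = 0/(10/3) = 0.
row 1 ← row 1 − (-5/6)·(new row 3): 0 − (-5/6)·0 = 0.

0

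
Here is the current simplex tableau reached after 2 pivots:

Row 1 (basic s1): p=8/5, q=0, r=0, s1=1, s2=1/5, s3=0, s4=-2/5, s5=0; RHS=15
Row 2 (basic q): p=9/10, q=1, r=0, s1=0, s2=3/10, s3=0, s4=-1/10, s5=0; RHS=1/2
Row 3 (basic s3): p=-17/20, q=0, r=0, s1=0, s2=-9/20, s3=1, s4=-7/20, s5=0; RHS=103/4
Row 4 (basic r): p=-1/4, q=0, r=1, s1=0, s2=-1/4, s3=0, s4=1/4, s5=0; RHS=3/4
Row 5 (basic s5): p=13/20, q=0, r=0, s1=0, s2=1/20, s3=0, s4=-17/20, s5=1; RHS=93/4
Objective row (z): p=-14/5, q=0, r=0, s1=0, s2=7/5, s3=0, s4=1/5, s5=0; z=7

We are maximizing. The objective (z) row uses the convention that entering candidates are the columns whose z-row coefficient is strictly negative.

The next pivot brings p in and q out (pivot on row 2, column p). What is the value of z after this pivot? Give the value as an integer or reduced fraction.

Minimum ratio for p: (1/2)/(9/10) = 5/9.
z changes by −(z-row coeff of p)·ratio = −(-14/5)·(5/9) = 14/9.
New z = 7 + (14/9) = 77/9.

77/9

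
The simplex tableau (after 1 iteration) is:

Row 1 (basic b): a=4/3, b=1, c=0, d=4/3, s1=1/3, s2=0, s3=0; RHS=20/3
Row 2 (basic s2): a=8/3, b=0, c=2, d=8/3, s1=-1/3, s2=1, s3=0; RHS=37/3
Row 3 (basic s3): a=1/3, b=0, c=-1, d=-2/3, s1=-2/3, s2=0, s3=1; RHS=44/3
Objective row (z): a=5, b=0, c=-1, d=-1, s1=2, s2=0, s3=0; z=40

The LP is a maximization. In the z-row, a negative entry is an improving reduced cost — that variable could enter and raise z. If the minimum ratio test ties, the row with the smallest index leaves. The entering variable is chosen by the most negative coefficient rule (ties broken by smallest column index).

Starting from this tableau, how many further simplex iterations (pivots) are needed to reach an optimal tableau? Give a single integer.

1

pivot: c in, s2 out → z = 277/6
No improving column remains; optimal.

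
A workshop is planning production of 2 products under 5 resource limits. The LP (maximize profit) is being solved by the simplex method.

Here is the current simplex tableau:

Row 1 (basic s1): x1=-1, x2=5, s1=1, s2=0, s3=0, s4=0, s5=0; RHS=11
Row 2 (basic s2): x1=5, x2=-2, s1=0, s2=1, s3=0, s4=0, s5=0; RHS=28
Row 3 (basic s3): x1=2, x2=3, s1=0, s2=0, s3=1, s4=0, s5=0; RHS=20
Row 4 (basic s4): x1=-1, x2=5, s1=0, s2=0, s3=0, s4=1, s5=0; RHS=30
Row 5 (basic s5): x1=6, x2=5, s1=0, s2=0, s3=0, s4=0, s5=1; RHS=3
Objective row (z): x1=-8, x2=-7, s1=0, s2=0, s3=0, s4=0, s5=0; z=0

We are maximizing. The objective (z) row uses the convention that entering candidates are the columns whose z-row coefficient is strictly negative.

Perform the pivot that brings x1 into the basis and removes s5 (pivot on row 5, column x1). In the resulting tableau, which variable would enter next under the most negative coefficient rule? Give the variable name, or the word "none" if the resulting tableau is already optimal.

x2

Pivot element 6. New z-row = old z-row − (-8)·(row 5/6).
Updated z-row coefficients: x1: 0, x2: -1/3, s1: 0, s2: 0, s3: 0, s4: 0, s5: 4/3.
The most negative is -1/3 in column x2, so x2 would enter next.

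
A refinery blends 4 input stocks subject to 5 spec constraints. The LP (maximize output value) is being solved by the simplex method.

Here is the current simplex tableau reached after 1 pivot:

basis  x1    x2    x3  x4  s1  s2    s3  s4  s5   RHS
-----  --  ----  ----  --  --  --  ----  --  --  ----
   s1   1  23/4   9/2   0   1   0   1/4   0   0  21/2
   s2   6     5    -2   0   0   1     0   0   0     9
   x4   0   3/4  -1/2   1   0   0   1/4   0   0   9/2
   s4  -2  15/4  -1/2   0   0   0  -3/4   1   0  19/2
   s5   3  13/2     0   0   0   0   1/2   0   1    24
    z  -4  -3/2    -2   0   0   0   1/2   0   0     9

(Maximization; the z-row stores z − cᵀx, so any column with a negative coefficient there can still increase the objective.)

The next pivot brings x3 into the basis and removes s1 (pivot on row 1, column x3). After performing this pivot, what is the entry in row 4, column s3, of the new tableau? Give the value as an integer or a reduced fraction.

Pivot element is row 1, column x3: 9/2.
Normalize row 1: new (row 1, s3) = (1/4)/(9/2) = 1/18.
row 4 ← row 4 − (-1/2)·(new row 1): -3/4 − (-1/2)·(1/18) = -13/18.

-13/18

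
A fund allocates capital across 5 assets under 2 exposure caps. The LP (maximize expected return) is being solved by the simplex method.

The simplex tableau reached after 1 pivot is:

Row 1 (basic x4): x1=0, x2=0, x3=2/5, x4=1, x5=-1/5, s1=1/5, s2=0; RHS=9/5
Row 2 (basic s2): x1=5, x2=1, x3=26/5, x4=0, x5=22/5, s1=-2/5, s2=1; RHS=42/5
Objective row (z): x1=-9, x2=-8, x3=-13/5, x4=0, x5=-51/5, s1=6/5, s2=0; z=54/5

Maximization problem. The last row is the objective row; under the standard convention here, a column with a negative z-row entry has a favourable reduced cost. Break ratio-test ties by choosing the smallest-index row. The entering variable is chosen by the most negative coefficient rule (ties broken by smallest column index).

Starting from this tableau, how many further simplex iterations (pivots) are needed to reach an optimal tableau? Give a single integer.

pivot: x5 in, s2 out → z = 333/11
pivot: x2 in, x5 out → z = 78
pivot: s1 in, x4 out → z = 96
No improving column remains; optimal.

3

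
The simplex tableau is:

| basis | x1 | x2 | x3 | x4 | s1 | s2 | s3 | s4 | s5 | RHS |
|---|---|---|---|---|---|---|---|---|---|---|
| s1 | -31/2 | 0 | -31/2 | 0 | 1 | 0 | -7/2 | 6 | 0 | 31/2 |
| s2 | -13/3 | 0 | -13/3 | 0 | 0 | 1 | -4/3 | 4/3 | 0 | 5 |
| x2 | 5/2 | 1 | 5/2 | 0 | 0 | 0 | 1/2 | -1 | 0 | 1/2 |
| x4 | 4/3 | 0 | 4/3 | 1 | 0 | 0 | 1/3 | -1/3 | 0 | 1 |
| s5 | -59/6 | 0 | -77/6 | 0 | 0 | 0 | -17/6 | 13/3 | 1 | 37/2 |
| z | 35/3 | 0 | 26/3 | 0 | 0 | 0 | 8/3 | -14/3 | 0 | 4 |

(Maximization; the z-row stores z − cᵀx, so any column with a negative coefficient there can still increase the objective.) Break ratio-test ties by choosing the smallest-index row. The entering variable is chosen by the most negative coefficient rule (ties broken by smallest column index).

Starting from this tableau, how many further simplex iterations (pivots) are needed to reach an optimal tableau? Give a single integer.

pivot: s4 in, s1 out → z = 289/18
pivot: x3 in, x4 out → z = 500/17
No improving column remains; optimal.

2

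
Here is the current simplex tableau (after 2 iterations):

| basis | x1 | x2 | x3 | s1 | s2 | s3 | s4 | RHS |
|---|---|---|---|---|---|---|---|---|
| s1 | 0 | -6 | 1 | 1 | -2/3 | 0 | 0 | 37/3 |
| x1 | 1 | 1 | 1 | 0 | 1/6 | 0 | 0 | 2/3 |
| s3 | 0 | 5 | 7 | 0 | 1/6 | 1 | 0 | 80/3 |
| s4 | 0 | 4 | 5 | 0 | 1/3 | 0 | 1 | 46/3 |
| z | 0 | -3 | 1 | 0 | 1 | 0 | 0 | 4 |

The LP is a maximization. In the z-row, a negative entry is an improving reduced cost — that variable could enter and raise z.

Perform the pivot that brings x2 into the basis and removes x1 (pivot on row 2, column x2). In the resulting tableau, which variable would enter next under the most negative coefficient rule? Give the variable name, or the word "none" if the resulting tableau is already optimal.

none

Pivot element 1. New z-row = old z-row − (-3)·(row 2/1).
Updated z-row coefficients: x1: 3, x2: 0, x3: 4, s1: 0, s2: 3/2, s3: 0, s4: 0.
No coefficient is strictly negative; the tableau after this pivot is optimal.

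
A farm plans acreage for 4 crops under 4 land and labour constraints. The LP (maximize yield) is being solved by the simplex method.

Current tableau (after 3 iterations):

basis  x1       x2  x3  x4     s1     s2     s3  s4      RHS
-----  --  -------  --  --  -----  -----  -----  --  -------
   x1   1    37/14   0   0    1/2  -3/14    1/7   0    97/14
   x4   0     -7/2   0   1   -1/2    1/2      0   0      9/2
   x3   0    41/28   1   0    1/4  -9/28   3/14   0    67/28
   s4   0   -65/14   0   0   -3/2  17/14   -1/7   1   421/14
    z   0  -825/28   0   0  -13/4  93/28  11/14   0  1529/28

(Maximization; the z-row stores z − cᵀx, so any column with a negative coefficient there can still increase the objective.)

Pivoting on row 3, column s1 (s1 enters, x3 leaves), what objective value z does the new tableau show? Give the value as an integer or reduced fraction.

600/7

Minimum ratio for s1: (67/28)/(1/4) = 67/7.
z changes by −(z-row coeff of s1)·ratio = −(-13/4)·(67/7) = 871/28.
New z = 1529/28 + (871/28) = 600/7.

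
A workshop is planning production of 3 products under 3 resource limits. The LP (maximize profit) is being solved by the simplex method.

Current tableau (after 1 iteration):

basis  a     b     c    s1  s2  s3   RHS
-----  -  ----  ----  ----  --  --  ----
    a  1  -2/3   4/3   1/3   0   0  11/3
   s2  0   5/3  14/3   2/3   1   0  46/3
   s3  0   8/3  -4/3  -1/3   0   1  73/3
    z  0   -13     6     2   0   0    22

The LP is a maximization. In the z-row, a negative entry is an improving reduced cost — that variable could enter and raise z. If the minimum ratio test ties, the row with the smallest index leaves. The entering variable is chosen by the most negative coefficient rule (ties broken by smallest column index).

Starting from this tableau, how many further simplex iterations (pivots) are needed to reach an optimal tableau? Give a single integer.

2

pivot: b in, s3 out → z = 1125/8
pivot: c in, s2 out → z = 1547/11
No improving column remains; optimal.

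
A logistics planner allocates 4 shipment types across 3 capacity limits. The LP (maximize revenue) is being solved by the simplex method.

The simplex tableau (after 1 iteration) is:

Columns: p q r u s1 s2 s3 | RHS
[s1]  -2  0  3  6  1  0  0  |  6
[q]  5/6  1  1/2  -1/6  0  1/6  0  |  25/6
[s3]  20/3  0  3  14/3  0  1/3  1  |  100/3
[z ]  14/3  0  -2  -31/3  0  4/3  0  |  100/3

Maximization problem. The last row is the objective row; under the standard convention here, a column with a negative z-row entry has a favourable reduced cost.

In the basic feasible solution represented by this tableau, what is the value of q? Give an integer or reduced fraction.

q is basic (row 2); its value is the RHS of that row: 25/6.

25/6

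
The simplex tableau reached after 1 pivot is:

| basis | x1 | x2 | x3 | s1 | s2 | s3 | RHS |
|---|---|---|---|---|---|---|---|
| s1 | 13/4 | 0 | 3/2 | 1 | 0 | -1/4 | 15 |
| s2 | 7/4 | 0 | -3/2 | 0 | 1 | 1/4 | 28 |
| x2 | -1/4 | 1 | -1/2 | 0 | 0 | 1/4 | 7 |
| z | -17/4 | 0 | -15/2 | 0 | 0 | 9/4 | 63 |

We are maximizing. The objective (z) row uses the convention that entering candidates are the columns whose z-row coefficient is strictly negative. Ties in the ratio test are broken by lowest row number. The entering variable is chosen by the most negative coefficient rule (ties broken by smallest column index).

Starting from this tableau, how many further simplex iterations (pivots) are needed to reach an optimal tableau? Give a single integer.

1

pivot: x3 in, s1 out → z = 138
No improving column remains; optimal.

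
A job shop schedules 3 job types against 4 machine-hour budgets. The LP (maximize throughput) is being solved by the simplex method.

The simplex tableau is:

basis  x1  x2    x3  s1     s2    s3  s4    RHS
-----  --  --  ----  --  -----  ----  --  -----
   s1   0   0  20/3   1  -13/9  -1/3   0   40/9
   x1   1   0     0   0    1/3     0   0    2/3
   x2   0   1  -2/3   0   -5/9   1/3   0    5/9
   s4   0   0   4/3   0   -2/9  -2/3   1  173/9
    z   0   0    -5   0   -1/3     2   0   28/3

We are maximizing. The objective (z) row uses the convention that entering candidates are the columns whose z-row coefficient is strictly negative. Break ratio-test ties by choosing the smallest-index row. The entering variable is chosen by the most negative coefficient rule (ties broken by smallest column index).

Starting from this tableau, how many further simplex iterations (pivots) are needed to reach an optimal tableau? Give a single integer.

2

pivot: x3 in, s1 out → z = 38/3
pivot: s2 in, x1 out → z = 31/2
No improving column remains; optimal.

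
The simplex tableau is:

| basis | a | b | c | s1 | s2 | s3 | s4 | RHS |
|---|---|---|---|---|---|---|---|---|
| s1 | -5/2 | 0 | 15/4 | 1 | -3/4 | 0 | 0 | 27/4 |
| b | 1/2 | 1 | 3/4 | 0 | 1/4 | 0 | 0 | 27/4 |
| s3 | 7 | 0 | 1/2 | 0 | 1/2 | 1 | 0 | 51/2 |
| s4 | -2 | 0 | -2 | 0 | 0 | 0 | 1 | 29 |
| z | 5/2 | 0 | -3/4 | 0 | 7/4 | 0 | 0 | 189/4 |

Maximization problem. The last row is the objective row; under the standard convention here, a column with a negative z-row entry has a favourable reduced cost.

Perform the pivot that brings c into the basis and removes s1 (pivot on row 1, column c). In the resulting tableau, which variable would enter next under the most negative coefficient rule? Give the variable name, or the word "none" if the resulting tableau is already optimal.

none

Pivot element 15/4. New z-row = old z-row − (-3/4)·(row 1/(15/4)).
Updated z-row coefficients: a: 2, b: 0, c: 0, s1: 1/5, s2: 8/5, s3: 0, s4: 0.
No coefficient is strictly negative; the tableau after this pivot is optimal.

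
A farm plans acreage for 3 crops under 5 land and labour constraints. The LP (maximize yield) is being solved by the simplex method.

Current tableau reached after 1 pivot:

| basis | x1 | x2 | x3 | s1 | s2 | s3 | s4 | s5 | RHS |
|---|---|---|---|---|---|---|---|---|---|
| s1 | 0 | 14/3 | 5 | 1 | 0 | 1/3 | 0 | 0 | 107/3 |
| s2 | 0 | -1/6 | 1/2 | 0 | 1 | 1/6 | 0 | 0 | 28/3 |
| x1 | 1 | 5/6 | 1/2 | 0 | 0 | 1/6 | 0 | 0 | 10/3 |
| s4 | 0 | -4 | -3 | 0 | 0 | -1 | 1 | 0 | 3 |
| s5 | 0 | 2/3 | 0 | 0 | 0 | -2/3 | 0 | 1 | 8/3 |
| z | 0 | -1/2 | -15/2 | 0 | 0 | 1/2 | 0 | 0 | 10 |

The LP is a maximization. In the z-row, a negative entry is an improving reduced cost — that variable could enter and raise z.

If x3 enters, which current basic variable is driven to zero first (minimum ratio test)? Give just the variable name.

x1

Ratios: row 1 (s1): (107/3)/5 = 107/15; row 2 (s2): (28/3)/(1/2) = 56/3; row 3 (x1): (10/3)/(1/2) = 20/3; row 4 (s4): entry -3 ≤ 0, skip; row 5 (s5): entry 0 ≤ 0, skip.
Minimum ratio 20/3 is in the x1 row, so x1 leaves.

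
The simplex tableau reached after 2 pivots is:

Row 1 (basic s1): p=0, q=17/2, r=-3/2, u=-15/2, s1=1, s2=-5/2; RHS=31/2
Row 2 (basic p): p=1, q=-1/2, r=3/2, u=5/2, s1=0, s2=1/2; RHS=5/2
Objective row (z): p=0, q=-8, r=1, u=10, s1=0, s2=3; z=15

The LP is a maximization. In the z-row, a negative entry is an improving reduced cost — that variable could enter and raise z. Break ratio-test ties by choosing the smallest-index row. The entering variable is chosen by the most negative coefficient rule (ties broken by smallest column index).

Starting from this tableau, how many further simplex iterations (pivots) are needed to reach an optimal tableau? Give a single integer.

2

pivot: q in, s1 out → z = 503/17
pivot: r in, p out → z = 367/12
No improving column remains; optimal.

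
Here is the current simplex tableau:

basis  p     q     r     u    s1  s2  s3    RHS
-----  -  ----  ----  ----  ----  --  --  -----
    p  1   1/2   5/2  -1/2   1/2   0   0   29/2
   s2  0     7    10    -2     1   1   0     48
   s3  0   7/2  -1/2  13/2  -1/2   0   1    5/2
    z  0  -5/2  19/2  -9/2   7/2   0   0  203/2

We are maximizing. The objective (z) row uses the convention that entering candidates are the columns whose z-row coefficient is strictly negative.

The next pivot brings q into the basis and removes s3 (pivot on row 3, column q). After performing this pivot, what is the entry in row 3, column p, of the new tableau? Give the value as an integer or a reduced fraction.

Pivot element is row 3, column q: 7/2.
Normalize row 3: new (row 3, p) = 0/(7/2) = 0.
Row 3 is the pivot row, so the entry is 0.

0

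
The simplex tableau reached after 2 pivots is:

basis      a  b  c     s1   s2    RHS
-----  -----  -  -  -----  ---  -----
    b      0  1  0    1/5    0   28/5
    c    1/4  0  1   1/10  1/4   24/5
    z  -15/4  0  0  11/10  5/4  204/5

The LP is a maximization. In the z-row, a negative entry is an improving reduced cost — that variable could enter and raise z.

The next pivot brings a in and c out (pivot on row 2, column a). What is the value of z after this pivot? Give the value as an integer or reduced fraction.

564/5

Minimum ratio for a: (24/5)/(1/4) = 96/5.
z changes by −(z-row coeff of a)·ratio = −(-15/4)·(96/5) = 72.
New z = 204/5 + 72 = 564/5.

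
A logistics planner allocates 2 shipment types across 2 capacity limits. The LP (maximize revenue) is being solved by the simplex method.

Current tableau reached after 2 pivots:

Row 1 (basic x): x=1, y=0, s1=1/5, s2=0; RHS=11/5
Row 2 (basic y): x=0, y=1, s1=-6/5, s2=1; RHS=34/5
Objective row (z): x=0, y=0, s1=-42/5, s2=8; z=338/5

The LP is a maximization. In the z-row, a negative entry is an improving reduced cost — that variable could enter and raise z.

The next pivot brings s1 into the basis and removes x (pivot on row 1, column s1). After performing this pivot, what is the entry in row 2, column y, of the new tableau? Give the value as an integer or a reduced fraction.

Pivot element is row 1, column s1: 1/5.
Normalize row 1: new (row 1, y) = 0/(1/5) = 0.
row 2 ← row 2 − (-6/5)·(new row 1): 1 − (-6/5)·0 = 1.

1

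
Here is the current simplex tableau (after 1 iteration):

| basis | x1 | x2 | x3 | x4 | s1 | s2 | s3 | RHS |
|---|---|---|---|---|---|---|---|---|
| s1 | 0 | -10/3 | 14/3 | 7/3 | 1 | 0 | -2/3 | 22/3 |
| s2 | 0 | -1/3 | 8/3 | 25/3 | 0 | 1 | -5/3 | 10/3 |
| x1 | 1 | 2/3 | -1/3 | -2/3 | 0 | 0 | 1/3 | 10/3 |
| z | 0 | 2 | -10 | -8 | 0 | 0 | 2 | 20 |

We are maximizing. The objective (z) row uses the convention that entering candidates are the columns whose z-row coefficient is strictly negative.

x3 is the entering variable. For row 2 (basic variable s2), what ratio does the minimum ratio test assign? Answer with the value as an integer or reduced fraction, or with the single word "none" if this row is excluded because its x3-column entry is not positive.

Ratio = RHS / (x3 entry) = (10/3) / (8/3) = 5/4.

5/4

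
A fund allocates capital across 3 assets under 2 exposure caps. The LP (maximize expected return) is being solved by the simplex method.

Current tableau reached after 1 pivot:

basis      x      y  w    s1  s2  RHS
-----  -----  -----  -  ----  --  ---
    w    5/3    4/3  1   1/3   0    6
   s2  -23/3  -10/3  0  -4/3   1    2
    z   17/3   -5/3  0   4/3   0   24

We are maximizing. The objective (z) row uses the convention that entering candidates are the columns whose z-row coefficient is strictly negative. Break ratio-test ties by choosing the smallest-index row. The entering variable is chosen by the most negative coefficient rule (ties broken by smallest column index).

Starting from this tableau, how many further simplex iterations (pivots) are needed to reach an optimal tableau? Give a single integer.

1

pivot: y in, w out → z = 63/2
No improving column remains; optimal.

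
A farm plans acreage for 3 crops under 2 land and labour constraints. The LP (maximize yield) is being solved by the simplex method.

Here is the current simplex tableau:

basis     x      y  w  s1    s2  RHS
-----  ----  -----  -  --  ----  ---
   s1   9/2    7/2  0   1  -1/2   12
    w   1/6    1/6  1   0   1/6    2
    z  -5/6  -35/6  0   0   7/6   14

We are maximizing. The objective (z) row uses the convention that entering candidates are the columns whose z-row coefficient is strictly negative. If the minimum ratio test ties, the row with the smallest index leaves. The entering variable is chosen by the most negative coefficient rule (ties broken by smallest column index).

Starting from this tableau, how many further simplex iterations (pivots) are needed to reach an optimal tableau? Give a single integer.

pivot: y in, s1 out → z = 34
No improving column remains; optimal.

1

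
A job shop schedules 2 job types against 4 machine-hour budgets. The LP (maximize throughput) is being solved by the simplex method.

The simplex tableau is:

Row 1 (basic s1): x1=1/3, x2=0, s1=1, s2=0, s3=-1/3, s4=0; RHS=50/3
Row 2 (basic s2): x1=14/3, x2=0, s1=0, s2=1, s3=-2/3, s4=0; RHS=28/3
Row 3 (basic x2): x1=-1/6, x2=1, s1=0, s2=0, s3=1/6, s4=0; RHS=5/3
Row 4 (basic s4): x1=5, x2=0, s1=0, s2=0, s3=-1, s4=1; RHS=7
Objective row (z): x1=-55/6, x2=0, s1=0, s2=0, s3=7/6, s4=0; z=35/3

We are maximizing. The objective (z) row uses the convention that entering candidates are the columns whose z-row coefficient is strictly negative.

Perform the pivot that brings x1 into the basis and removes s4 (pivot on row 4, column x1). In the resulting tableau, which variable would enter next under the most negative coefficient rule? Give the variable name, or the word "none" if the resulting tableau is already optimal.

Pivot element 5. New z-row = old z-row − (-55/6)·(row 4/5).
Updated z-row coefficients: x1: 0, x2: 0, s1: 0, s2: 0, s3: -2/3, s4: 11/6.
The most negative is -2/3 in column s3, so s3 would enter next.

s3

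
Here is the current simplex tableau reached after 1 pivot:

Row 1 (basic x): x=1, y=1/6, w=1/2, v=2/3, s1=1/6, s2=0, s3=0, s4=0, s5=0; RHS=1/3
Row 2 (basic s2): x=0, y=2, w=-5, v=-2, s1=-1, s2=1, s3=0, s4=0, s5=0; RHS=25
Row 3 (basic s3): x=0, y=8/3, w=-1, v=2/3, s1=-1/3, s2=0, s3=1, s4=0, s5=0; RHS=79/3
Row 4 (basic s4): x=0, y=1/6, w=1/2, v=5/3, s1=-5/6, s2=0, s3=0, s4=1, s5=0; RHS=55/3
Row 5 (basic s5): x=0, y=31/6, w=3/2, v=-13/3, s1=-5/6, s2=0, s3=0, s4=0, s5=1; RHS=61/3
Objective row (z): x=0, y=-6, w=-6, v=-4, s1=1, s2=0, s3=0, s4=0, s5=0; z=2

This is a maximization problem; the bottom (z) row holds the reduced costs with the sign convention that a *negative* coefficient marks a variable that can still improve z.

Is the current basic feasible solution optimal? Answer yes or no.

Column y has objective-row coefficient -6, which is negative; an improving pivot exists, so not yet optimal.

no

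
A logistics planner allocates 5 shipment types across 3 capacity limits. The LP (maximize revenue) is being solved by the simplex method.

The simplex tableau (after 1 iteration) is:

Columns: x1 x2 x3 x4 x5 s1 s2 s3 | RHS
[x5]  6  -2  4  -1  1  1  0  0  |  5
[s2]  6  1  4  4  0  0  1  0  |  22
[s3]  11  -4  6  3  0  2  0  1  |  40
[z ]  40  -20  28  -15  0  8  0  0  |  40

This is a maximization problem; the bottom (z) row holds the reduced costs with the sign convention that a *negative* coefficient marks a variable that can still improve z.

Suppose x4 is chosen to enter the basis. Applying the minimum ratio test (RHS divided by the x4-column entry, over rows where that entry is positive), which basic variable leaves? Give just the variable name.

Ratios: row 1 (x5): entry -1 ≤ 0, skip; row 2 (s2): 22/4 = 11/2; row 3 (s3): 40/3 = 40/3.
Minimum ratio 11/2 is in the s2 row, so s2 leaves.

s2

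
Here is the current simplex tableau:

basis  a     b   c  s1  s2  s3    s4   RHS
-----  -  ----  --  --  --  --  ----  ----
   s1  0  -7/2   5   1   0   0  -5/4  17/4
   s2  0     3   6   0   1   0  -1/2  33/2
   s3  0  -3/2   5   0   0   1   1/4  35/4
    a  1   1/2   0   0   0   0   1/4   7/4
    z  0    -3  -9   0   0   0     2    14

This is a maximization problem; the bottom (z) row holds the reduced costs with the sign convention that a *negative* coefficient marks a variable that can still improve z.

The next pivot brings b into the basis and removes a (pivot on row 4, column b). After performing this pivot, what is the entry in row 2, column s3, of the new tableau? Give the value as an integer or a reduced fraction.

Pivot element is row 4, column b: 1/2.
Normalize row 4: new (row 4, s3) = 0/(1/2) = 0.
row 2 ← row 2 − 3·(new row 4): 0 − 3·0 = 0.

0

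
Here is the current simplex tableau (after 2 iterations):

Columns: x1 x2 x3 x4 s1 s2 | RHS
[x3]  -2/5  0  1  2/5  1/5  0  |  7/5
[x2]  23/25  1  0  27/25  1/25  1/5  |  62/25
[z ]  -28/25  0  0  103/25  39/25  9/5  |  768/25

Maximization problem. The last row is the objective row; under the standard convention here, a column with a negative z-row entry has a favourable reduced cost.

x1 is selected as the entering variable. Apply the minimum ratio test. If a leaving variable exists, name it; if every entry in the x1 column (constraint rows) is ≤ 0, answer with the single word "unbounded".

x2

Ratios: row 1 (x3): entry -2/5 ≤ 0, skip; row 2 (x2): (62/25)/(23/25) = 62/23.
Minimum ratio is in the x2 row, so x2 leaves.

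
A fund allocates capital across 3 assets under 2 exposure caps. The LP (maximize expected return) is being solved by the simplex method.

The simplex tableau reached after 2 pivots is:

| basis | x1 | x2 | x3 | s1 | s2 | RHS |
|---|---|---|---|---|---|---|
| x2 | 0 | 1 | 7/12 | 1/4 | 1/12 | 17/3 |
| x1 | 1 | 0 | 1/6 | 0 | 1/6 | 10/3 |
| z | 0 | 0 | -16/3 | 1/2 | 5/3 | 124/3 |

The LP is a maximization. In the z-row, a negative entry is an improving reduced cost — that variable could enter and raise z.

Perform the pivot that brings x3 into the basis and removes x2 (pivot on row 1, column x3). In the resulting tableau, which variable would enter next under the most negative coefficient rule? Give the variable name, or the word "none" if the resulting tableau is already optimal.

Pivot element 7/12. New z-row = old z-row − (-16/3)·(row 1/(7/12)).
Updated z-row coefficients: x1: 0, x2: 64/7, x3: 0, s1: 39/14, s2: 17/7.
No coefficient is strictly negative; the tableau after this pivot is optimal.

none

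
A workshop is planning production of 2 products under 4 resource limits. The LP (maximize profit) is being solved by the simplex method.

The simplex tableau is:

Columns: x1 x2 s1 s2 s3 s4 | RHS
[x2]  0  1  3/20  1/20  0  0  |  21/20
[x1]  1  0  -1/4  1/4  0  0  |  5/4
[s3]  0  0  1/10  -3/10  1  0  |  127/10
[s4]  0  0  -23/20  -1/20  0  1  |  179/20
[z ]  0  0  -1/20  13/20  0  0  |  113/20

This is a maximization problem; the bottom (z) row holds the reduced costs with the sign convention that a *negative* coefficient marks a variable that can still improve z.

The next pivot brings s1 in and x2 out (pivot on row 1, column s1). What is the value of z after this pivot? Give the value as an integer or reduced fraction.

6

Minimum ratio for s1: (21/20)/(3/20) = 7.
z changes by −(z-row coeff of s1)·ratio = −(-1/20)·7 = 7/20.
New z = 113/20 + (7/20) = 6.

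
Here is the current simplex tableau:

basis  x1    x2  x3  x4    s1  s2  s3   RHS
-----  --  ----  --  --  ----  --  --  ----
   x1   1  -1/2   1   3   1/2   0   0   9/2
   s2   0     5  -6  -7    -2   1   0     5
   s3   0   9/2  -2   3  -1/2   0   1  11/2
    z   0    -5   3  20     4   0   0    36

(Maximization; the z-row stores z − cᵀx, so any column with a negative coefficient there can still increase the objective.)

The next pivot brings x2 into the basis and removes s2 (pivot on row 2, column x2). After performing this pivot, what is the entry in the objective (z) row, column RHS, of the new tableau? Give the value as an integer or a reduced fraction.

41

Pivot element is row 2, column x2: 5.
Normalize row 2: new (row 2, RHS) = 5/5 = 1.
z-row ← z-row − (-5)·(new row 2): 36 − (-5)·1 = 41.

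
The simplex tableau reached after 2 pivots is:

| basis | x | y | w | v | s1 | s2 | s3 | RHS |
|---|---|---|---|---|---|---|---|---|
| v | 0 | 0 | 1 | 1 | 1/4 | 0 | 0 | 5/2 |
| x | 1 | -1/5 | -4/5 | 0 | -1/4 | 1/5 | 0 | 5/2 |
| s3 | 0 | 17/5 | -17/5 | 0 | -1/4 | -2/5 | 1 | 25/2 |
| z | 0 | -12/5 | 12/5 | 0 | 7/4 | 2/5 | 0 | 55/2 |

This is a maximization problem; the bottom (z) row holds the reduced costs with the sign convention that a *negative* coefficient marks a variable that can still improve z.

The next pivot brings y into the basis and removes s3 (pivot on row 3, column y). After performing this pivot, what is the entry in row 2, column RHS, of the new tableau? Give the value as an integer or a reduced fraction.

Pivot element is row 3, column y: 17/5.
Normalize row 3: new (row 3, RHS) = (25/2)/(17/5) = 125/34.
row 2 ← row 2 − (-1/5)·(new row 3): 5/2 − (-1/5)·(125/34) = 55/17.

55/17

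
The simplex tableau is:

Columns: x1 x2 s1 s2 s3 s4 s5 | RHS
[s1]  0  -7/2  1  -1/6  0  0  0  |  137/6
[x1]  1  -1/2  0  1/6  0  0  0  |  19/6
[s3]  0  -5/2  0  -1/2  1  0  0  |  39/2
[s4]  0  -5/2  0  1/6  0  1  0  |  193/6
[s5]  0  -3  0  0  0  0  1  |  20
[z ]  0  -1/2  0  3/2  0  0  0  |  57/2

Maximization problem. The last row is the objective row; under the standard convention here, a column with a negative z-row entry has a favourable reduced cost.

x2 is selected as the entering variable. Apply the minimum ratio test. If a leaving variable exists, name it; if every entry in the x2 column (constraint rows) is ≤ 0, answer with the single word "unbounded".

x2-column entries: row 1: -7/2, row 2: -1/2, row 3: -5/2, row 4: -5/2, row 5: -3. All ≤ 0, so x2 can increase without bound; the LP is unbounded in this direction.

unbounded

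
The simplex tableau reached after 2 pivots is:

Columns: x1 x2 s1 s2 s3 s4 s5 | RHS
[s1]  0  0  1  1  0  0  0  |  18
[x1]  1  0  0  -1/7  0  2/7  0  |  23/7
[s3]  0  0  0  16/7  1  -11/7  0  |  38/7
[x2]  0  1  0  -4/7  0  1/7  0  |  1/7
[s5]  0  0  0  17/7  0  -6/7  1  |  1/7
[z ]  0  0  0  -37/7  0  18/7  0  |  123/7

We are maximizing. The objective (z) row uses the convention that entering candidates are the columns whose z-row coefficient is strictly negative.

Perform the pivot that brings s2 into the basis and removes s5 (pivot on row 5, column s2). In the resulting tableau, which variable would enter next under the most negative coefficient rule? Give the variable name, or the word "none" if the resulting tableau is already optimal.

none

Pivot element 17/7. New z-row = old z-row − (-37/7)·(row 5/(17/7)).
Updated z-row coefficients: x1: 0, x2: 0, s1: 0, s2: 0, s3: 0, s4: 12/17, s5: 37/17.
No coefficient is strictly negative; the tableau after this pivot is optimal.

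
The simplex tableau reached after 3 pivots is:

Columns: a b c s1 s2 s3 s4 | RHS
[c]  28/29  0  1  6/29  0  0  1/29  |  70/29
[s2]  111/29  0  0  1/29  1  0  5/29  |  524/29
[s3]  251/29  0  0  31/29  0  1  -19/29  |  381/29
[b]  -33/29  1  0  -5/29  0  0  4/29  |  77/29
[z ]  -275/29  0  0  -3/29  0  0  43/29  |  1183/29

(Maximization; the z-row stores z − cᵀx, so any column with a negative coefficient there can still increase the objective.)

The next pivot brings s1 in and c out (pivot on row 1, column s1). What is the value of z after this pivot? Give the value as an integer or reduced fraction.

Minimum ratio for s1: (70/29)/(6/29) = 35/3.
z changes by −(z-row coeff of s1)·ratio = −(-3/29)·(35/3) = 35/29.
New z = 1183/29 + (35/29) = 42.

42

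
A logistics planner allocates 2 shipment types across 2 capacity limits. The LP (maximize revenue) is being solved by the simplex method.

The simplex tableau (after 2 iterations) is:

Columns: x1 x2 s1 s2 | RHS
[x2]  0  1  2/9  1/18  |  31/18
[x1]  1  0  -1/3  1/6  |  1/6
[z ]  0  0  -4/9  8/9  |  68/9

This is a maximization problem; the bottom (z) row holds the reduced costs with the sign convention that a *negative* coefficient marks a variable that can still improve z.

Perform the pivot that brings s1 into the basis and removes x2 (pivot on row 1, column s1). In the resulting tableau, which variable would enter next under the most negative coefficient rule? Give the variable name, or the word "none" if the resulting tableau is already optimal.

none

Pivot element 2/9. New z-row = old z-row − (-4/9)·(row 1/(2/9)).
Updated z-row coefficients: x1: 0, x2: 2, s1: 0, s2: 1.
No coefficient is strictly negative; the tableau after this pivot is optimal.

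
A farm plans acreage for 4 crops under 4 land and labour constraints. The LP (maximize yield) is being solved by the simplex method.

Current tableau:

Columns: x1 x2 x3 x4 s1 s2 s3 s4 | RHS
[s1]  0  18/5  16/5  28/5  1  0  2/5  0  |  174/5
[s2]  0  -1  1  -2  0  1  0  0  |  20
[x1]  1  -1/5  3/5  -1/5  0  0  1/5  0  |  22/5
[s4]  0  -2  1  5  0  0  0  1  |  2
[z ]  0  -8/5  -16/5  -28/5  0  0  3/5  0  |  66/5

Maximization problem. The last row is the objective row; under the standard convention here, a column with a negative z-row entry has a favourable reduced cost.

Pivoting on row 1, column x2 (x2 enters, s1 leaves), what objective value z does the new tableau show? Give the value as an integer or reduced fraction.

Minimum ratio for x2: (174/5)/(18/5) = 29/3.
z changes by −(z-row coeff of x2)·ratio = −(-8/5)·(29/3) = 232/15.
New z = 66/5 + (232/15) = 86/3.

86/3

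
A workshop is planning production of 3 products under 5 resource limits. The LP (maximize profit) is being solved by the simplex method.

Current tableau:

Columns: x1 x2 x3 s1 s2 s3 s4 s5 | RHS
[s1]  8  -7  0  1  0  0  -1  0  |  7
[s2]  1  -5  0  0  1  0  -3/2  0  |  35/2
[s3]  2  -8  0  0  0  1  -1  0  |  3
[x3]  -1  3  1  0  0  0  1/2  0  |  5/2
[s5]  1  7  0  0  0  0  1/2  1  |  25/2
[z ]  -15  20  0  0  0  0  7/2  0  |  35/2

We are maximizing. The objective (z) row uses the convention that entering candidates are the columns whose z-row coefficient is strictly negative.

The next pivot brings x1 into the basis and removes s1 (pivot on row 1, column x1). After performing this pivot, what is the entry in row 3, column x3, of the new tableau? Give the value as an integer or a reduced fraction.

0

Pivot element is row 1, column x1: 8.
Normalize row 1: new (row 1, x3) = 0/8 = 0.
row 3 ← row 3 − 2·(new row 1): 0 − 2·0 = 0.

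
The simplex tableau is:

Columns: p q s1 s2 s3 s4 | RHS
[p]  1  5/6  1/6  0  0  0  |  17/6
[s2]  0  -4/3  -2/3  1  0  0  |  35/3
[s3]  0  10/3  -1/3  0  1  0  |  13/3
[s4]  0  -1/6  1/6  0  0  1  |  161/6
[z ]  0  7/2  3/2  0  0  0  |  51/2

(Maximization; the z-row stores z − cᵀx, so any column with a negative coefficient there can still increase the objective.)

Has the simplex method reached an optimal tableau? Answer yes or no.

No objective-row coefficient is strictly negative, so no entering variable exists; the tableau is optimal.

yes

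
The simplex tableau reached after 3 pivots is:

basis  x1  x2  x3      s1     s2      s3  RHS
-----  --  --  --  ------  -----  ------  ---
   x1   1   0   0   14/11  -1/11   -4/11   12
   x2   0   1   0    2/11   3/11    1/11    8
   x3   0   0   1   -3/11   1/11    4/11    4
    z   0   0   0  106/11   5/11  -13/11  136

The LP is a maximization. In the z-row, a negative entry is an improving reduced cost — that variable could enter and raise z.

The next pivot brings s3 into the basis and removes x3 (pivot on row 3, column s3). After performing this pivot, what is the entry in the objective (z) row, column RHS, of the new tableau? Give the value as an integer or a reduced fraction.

149

Pivot element is row 3, column s3: 4/11.
Normalize row 3: new (row 3, RHS) = 4/(4/11) = 11.
z-row ← z-row − (-13/11)·(new row 3): 136 − (-13/11)·11 = 149.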